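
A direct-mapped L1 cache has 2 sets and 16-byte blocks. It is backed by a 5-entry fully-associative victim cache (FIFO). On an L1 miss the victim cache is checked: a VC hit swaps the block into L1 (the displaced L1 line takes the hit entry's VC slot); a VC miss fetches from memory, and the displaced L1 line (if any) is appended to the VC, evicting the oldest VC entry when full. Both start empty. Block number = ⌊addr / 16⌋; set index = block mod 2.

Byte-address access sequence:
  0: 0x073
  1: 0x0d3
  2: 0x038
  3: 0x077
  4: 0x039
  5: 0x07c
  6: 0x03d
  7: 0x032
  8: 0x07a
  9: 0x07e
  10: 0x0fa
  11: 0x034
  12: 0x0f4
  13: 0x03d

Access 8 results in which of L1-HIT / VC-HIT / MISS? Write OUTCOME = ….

OUTCOME = VC-HIT

#0 0x73→b7/s1 MISS; vc=[]
#1 0xd3→b13/s1 MISS; vc=[7]
#2 0x38→b3/s1 MISS; vc=[7,13]
#3 0x77→b7/s1 VC-HIT; vc=[3,13]
#4 0x39→b3/s1 VC-HIT; vc=[7,13]
#5 0x7c→b7/s1 VC-HIT; vc=[3,13]
#6 0x3d→b3/s1 VC-HIT; vc=[7,13]
#7 0x32→b3/s1 L1-HIT; vc=[7,13]
#8 0x7a→b7/s1 VC-HIT; vc=[3,13]
#9 0x7e→b7/s1 L1-HIT; vc=[3,13]
#10 0xfa→b15/s1 MISS; vc=[3,13,7]
#11 0x34→b3/s1 VC-HIT; vc=[15,13,7]
#12 0xf4→b15/s1 VC-HIT; vc=[3,13,7]
#13 0x3d→b3/s1 VC-HIT; vc=[15,13,7]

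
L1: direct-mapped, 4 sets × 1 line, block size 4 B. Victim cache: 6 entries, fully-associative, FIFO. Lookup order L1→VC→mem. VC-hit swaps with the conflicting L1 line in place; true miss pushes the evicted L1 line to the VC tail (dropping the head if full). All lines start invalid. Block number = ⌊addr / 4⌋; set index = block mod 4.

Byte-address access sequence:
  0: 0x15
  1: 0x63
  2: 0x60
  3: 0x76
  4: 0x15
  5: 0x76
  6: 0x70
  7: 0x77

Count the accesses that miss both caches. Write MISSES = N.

0: 0x15 (blk 5, set 1) → MISS  vc=[]
1: 0x63 (blk 24, set 0) → MISS  vc=[]
2: 0x60 (blk 24, set 0) → L1-HIT  vc=[]
3: 0x76 (blk 29, set 1) → MISS  vc=[5]
4: 0x15 (blk 5, set 1) → VC-HIT  vc=[29]
5: 0x76 (blk 29, set 1) → VC-HIT  vc=[5]
6: 0x70 (blk 28, set 0) → MISS  vc=[5, 24]
7: 0x77 (blk 29, set 1) → L1-HIT  vc=[5, 24]

MISSES = 4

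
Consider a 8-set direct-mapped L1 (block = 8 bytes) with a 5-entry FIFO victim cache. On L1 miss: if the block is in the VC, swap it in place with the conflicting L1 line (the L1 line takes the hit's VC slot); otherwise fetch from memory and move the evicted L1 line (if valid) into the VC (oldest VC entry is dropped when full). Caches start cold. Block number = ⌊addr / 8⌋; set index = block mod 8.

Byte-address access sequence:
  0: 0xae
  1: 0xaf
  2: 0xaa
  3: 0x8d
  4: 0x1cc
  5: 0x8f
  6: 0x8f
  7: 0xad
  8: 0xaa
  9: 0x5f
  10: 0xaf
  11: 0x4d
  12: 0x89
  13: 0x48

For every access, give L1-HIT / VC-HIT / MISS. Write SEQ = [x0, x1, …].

#0 0xae→b21/s5 MISS; vc=[]
#1 0xaf→b21/s5 L1-HIT; vc=[]
#2 0xaa→b21/s5 L1-HIT; vc=[]
#3 0x8d→b17/s1 MISS; vc=[]
#4 0x1cc→b57/s1 MISS; vc=[17]
#5 0x8f→b17/s1 VC-HIT; vc=[57]
#6 0x8f→b17/s1 L1-HIT; vc=[57]
#7 0xad→b21/s5 L1-HIT; vc=[57]
#8 0xaa→b21/s5 L1-HIT; vc=[57]
#9 0x5f→b11/s3 MISS; vc=[57]
#10 0xaf→b21/s5 L1-HIT; vc=[57]
#11 0x4d→b9/s1 MISS; vc=[57,17]
#12 0x89→b17/s1 VC-HIT; vc=[57,9]
#13 0x48→b9/s1 VC-HIT; vc=[57,17]

SEQ = [MISS, L1-HIT, L1-HIT, MISS, MISS, VC-HIT, L1-HIT, L1-HIT, L1-HIT, MISS, L1-HIT, MISS, VC-HIT, VC-HIT]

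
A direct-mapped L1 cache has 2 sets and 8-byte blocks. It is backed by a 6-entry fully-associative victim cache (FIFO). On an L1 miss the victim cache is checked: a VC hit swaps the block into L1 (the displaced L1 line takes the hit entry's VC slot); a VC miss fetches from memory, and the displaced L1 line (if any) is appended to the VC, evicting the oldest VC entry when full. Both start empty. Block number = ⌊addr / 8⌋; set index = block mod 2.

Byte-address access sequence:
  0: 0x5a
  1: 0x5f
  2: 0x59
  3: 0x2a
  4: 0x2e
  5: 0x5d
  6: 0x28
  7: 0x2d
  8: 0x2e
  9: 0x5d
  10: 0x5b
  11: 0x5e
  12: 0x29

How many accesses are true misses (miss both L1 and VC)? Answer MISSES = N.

MISSES = 2

#0 0x5a→b11/s1 MISS; vc=[]
#1 0x5f→b11/s1 L1-HIT; vc=[]
#2 0x59→b11/s1 L1-HIT; vc=[]
#3 0x2a→b5/s1 MISS; vc=[11]
#4 0x2e→b5/s1 L1-HIT; vc=[11]
#5 0x5d→b11/s1 VC-HIT; vc=[5]
#6 0x28→b5/s1 VC-HIT; vc=[11]
#7 0x2d→b5/s1 L1-HIT; vc=[11]
#8 0x2e→b5/s1 L1-HIT; vc=[11]
#9 0x5d→b11/s1 VC-HIT; vc=[5]
#10 0x5b→b11/s1 L1-HIT; vc=[5]
#11 0x5e→b11/s1 L1-HIT; vc=[5]
#12 0x29→b5/s1 VC-HIT; vc=[11]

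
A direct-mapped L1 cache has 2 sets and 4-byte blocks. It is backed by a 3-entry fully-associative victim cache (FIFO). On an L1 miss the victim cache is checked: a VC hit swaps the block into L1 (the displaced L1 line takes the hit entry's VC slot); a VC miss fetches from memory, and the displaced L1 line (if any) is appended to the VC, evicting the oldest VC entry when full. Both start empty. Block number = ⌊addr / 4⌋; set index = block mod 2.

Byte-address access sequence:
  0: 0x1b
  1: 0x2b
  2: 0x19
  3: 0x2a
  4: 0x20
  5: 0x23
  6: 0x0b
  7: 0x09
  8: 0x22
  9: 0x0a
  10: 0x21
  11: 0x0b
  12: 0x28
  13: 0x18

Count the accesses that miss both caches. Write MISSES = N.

0: 0x1b (blk 6, set 0) → MISS  vc=[]
1: 0x2b (blk 10, set 0) → MISS  vc=[6]
2: 0x19 (blk 6, set 0) → VC-HIT  vc=[10]
3: 0x2a (blk 10, set 0) → VC-HIT  vc=[6]
4: 0x20 (blk 8, set 0) → MISS  vc=[6, 10]
5: 0x23 (blk 8, set 0) → L1-HIT  vc=[6, 10]
6: 0xb (blk 2, set 0) → MISS  vc=[6, 10, 8]
7: 0x9 (blk 2, set 0) → L1-HIT  vc=[6, 10, 8]
8: 0x22 (blk 8, set 0) → VC-HIT  vc=[6, 10, 2]
9: 0xa (blk 2, set 0) → VC-HIT  vc=[6, 10, 8]
10: 0x21 (blk 8, set 0) → VC-HIT  vc=[6, 10, 2]
11: 0xb (blk 2, set 0) → VC-HIT  vc=[6, 10, 8]
12: 0x28 (blk 10, set 0) → VC-HIT  vc=[6, 2, 8]
13: 0x18 (blk 6, set 0) → VC-HIT  vc=[10, 2, 8]

MISSES = 4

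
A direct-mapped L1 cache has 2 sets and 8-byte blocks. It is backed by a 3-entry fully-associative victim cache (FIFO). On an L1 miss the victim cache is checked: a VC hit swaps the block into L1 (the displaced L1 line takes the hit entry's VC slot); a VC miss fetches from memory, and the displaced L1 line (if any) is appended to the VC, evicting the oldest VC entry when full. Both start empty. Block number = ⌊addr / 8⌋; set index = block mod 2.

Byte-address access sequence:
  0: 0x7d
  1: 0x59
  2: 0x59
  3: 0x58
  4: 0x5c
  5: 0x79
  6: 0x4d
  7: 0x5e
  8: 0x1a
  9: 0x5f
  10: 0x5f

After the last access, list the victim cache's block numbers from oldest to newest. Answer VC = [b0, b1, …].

#0 0x7d→b15/s1 MISS; vc=[]
#1 0x59→b11/s1 MISS; vc=[15]
#2 0x59→b11/s1 L1-HIT; vc=[15]
#3 0x58→b11/s1 L1-HIT; vc=[15]
#4 0x5c→b11/s1 L1-HIT; vc=[15]
#5 0x79→b15/s1 VC-HIT; vc=[11]
#6 0x4d→b9/s1 MISS; vc=[11,15]
#7 0x5e→b11/s1 VC-HIT; vc=[9,15]
#8 0x1a→b3/s1 MISS; vc=[9,15,11]
#9 0x5f→b11/s1 VC-HIT; vc=[9,15,3]
#10 0x5f→b11/s1 L1-HIT; vc=[9,15,3]

VC = [9, 15, 3]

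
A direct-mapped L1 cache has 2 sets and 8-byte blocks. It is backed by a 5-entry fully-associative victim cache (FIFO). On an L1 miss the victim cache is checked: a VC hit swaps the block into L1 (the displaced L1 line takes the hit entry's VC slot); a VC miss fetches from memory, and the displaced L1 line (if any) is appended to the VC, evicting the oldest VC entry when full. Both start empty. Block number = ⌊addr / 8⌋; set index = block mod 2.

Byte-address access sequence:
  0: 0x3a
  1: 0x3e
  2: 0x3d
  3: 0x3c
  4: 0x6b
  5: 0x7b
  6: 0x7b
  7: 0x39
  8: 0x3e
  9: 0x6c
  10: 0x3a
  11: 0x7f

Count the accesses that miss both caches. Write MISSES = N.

MISSES = 3

#0 0x3a→b7/s1 MISS; vc=[]
#1 0x3e→b7/s1 L1-HIT; vc=[]
#2 0x3d→b7/s1 L1-HIT; vc=[]
#3 0x3c→b7/s1 L1-HIT; vc=[]
#4 0x6b→b13/s1 MISS; vc=[7]
#5 0x7b→b15/s1 MISS; vc=[7,13]
#6 0x7b→b15/s1 L1-HIT; vc=[7,13]
#7 0x39→b7/s1 VC-HIT; vc=[15,13]
#8 0x3e→b7/s1 L1-HIT; vc=[15,13]
#9 0x6c→b13/s1 VC-HIT; vc=[15,7]
#10 0x3a→b7/s1 VC-HIT; vc=[15,13]
#11 0x7f→b15/s1 VC-HIT; vc=[7,13]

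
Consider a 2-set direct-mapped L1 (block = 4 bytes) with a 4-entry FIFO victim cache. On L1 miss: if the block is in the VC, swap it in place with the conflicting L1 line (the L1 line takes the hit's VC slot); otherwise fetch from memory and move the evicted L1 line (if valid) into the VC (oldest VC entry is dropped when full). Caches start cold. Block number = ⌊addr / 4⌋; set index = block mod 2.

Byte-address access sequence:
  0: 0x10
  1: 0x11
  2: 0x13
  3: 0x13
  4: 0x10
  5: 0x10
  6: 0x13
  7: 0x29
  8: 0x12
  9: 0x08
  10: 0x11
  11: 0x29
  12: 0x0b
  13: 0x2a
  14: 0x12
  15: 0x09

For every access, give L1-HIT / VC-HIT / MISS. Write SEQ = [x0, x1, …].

  [0] addr=0x10 blk=4 s=0: MISS | VC []
  [1] addr=0x11 blk=4 s=0: L1-HIT | VC []
  [2] addr=0x13 blk=4 s=0: L1-HIT | VC []
  [3] addr=0x13 blk=4 s=0: L1-HIT | VC []
  [4] addr=0x10 blk=4 s=0: L1-HIT | VC []
  [5] addr=0x10 blk=4 s=0: L1-HIT | VC []
  [6] addr=0x13 blk=4 s=0: L1-HIT | VC []
  [7] addr=0x29 blk=10 s=0: MISS | VC [4]
  [8] addr=0x12 blk=4 s=0: VC-HIT | VC [10]
  [9] addr=0x8 blk=2 s=0: MISS | VC [10, 4]
  [10] addr=0x11 blk=4 s=0: VC-HIT | VC [10, 2]
  [11] addr=0x29 blk=10 s=0: VC-HIT | VC [4, 2]
  [12] addr=0xb blk=2 s=0: VC-HIT | VC [4, 10]
  [13] addr=0x2a blk=10 s=0: VC-HIT | VC [4, 2]
  [14] addr=0x12 blk=4 s=0: VC-HIT | VC [10, 2]
  [15] addr=0x9 blk=2 s=0: VC-HIT | VC [10, 4]

SEQ = [MISS, L1-HIT, L1-HIT, L1-HIT, L1-HIT, L1-HIT, L1-HIT, MISS, VC-HIT, MISS, VC-HIT, VC-HIT, VC-HIT, VC-HIT, VC-HIT, VC-HIT]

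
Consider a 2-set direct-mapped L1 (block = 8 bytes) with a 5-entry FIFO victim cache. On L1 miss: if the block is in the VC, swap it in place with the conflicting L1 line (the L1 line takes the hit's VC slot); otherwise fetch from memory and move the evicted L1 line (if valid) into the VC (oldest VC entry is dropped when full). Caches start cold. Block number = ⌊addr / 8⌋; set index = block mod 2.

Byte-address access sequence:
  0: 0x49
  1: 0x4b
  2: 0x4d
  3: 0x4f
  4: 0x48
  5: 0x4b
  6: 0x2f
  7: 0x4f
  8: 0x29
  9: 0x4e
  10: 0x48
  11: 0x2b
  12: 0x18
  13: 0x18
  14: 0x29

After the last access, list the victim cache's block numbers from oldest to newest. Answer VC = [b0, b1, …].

VC = [9, 3]

  [0] addr=0x49 blk=9 s=1: MISS | VC []
  [1] addr=0x4b blk=9 s=1: L1-HIT | VC []
  [2] addr=0x4d blk=9 s=1: L1-HIT | VC []
  [3] addr=0x4f blk=9 s=1: L1-HIT | VC []
  [4] addr=0x48 blk=9 s=1: L1-HIT | VC []
  [5] addr=0x4b blk=9 s=1: L1-HIT | VC []
  [6] addr=0x2f blk=5 s=1: MISS | VC [9]
  [7] addr=0x4f blk=9 s=1: VC-HIT | VC [5]
  [8] addr=0x29 blk=5 s=1: VC-HIT | VC [9]
  [9] addr=0x4e blk=9 s=1: VC-HIT | VC [5]
  [10] addr=0x48 blk=9 s=1: L1-HIT | VC [5]
  [11] addr=0x2b blk=5 s=1: VC-HIT | VC [9]
  [12] addr=0x18 blk=3 s=1: MISS | VC [9, 5]
  [13] addr=0x18 blk=3 s=1: L1-HIT | VC [9, 5]
  [14] addr=0x29 blk=5 s=1: VC-HIT | VC [9, 3]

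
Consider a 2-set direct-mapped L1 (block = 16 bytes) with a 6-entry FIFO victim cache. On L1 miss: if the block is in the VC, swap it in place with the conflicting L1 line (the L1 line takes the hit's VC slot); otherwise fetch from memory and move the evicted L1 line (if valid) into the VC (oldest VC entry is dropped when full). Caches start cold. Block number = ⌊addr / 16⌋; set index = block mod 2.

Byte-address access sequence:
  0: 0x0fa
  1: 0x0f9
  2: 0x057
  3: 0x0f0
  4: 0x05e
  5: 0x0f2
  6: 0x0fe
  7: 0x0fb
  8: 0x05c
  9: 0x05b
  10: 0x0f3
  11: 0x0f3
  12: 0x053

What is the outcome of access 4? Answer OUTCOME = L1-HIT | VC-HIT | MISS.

OUTCOME = VC-HIT

#0 0xfa→b15/s1 MISS; vc=[]
#1 0xf9→b15/s1 L1-HIT; vc=[]
#2 0x57→b5/s1 MISS; vc=[15]
#3 0xf0→b15/s1 VC-HIT; vc=[5]
#4 0x5e→b5/s1 VC-HIT; vc=[15]
#5 0xf2→b15/s1 VC-HIT; vc=[5]
#6 0xfe→b15/s1 L1-HIT; vc=[5]
#7 0xfb→b15/s1 L1-HIT; vc=[5]
#8 0x5c→b5/s1 VC-HIT; vc=[15]
#9 0x5b→b5/s1 L1-HIT; vc=[15]
#10 0xf3→b15/s1 VC-HIT; vc=[5]
#11 0xf3→b15/s1 L1-HIT; vc=[5]
#12 0x53→b5/s1 VC-HIT; vc=[15]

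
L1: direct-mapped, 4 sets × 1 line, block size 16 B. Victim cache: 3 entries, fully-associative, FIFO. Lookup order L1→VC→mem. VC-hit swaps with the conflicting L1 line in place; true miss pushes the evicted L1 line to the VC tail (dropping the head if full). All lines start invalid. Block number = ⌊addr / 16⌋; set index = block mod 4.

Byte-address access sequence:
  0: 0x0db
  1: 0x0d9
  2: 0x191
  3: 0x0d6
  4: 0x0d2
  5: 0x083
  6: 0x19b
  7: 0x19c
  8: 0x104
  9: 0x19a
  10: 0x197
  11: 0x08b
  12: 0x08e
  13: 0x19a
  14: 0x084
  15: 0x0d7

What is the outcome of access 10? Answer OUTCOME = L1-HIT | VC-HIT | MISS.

#0 0xdb→b13/s1 MISS; vc=[]
#1 0xd9→b13/s1 L1-HIT; vc=[]
#2 0x191→b25/s1 MISS; vc=[13]
#3 0xd6→b13/s1 VC-HIT; vc=[25]
#4 0xd2→b13/s1 L1-HIT; vc=[25]
#5 0x83→b8/s0 MISS; vc=[25]
#6 0x19b→b25/s1 VC-HIT; vc=[13]
#7 0x19c→b25/s1 L1-HIT; vc=[13]
#8 0x104→b16/s0 MISS; vc=[13,8]
#9 0x19a→b25/s1 L1-HIT; vc=[13,8]
#10 0x197→b25/s1 L1-HIT; vc=[13,8]
#11 0x8b→b8/s0 VC-HIT; vc=[13,16]
#12 0x8e→b8/s0 L1-HIT; vc=[13,16]
#13 0x19a→b25/s1 L1-HIT; vc=[13,16]
#14 0x84→b8/s0 L1-HIT; vc=[13,16]
#15 0xd7→b13/s1 VC-HIT; vc=[25,16]

OUTCOME = L1-HIT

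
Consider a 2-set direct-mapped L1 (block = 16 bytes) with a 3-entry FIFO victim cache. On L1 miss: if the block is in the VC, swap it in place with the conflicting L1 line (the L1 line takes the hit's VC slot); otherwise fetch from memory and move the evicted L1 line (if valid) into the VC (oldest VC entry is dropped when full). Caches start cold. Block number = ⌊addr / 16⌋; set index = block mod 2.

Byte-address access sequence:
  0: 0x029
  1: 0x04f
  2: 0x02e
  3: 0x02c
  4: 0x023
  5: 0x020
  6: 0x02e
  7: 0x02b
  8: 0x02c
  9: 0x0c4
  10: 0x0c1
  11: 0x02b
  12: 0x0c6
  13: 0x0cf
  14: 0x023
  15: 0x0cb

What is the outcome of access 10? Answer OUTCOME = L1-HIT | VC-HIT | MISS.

0: 0x29 (blk 2, set 0) → MISS  vc=[]
1: 0x4f (blk 4, set 0) → MISS  vc=[2]
2: 0x2e (blk 2, set 0) → VC-HIT  vc=[4]
3: 0x2c (blk 2, set 0) → L1-HIT  vc=[4]
4: 0x23 (blk 2, set 0) → L1-HIT  vc=[4]
5: 0x20 (blk 2, set 0) → L1-HIT  vc=[4]
6: 0x2e (blk 2, set 0) → L1-HIT  vc=[4]
7: 0x2b (blk 2, set 0) → L1-HIT  vc=[4]
8: 0x2c (blk 2, set 0) → L1-HIT  vc=[4]
9: 0xc4 (blk 12, set 0) → MISS  vc=[4, 2]
10: 0xc1 (blk 12, set 0) → L1-HIT  vc=[4, 2]
11: 0x2b (blk 2, set 0) → VC-HIT  vc=[4, 12]
12: 0xc6 (blk 12, set 0) → VC-HIT  vc=[4, 2]
13: 0xcf (blk 12, set 0) → L1-HIT  vc=[4, 2]
14: 0x23 (blk 2, set 0) → VC-HIT  vc=[4, 12]
15: 0xcb (blk 12, set 0) → VC-HIT  vc=[4, 2]

OUTCOME = L1-HIT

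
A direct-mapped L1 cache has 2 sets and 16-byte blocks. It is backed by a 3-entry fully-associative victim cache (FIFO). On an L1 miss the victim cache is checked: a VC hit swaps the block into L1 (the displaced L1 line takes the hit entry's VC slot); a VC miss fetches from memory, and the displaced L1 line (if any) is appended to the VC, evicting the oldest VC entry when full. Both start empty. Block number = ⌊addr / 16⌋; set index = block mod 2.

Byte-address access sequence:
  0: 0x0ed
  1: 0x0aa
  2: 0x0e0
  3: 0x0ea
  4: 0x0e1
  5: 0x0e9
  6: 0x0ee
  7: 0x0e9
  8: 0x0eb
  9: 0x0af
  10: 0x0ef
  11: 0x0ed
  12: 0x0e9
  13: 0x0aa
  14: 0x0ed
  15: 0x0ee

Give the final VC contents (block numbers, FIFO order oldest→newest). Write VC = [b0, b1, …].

VC = [10]

  [0] addr=0xed blk=14 s=0: MISS | VC []
  [1] addr=0xaa blk=10 s=0: MISS | VC [14]
  [2] addr=0xe0 blk=14 s=0: VC-HIT | VC [10]
  [3] addr=0xea blk=14 s=0: L1-HIT | VC [10]
  [4] addr=0xe1 blk=14 s=0: L1-HIT | VC [10]
  [5] addr=0xe9 blk=14 s=0: L1-HIT | VC [10]
  [6] addr=0xee blk=14 s=0: L1-HIT | VC [10]
  [7] addr=0xe9 blk=14 s=0: L1-HIT | VC [10]
  [8] addr=0xeb blk=14 s=0: L1-HIT | VC [10]
  [9] addr=0xaf blk=10 s=0: VC-HIT | VC [14]
  [10] addr=0xef blk=14 s=0: VC-HIT | VC [10]
  [11] addr=0xed blk=14 s=0: L1-HIT | VC [10]
  [12] addr=0xe9 blk=14 s=0: L1-HIT | VC [10]
  [13] addr=0xaa blk=10 s=0: VC-HIT | VC [14]
  [14] addr=0xed blk=14 s=0: VC-HIT | VC [10]
  [15] addr=0xee blk=14 s=0: L1-HIT | VC [10]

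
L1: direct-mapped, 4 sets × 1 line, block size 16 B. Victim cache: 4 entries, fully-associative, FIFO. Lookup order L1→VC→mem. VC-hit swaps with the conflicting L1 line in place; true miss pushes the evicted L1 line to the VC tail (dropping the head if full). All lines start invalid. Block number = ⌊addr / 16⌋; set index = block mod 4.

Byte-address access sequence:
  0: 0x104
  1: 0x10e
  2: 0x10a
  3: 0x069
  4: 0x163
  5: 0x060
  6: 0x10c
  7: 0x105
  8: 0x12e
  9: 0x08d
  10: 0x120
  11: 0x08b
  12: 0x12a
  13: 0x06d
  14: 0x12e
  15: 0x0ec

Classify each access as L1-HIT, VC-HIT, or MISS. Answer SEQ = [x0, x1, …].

SEQ = [MISS, L1-HIT, L1-HIT, MISS, MISS, VC-HIT, L1-HIT, L1-HIT, MISS, MISS, L1-HIT, L1-HIT, L1-HIT, VC-HIT, VC-HIT, MISS]

0: 0x104 (blk 16, set 0) → MISS  vc=[]
1: 0x10e (blk 16, set 0) → L1-HIT  vc=[]
2: 0x10a (blk 16, set 0) → L1-HIT  vc=[]
3: 0x69 (blk 6, set 2) → MISS  vc=[]
4: 0x163 (blk 22, set 2) → MISS  vc=[6]
5: 0x60 (blk 6, set 2) → VC-HIT  vc=[22]
6: 0x10c (blk 16, set 0) → L1-HIT  vc=[22]
7: 0x105 (blk 16, set 0) → L1-HIT  vc=[22]
8: 0x12e (blk 18, set 2) → MISS  vc=[22, 6]
9: 0x8d (blk 8, set 0) → MISS  vc=[22, 6, 16]
10: 0x120 (blk 18, set 2) → L1-HIT  vc=[22, 6, 16]
11: 0x8b (blk 8, set 0) → L1-HIT  vc=[22, 6, 16]
12: 0x12a (blk 18, set 2) → L1-HIT  vc=[22, 6, 16]
13: 0x6d (blk 6, set 2) → VC-HIT  vc=[22, 18, 16]
14: 0x12e (blk 18, set 2) → VC-HIT  vc=[22, 6, 16]
15: 0xec (blk 14, set 2) → MISS  vc=[22, 6, 16, 18]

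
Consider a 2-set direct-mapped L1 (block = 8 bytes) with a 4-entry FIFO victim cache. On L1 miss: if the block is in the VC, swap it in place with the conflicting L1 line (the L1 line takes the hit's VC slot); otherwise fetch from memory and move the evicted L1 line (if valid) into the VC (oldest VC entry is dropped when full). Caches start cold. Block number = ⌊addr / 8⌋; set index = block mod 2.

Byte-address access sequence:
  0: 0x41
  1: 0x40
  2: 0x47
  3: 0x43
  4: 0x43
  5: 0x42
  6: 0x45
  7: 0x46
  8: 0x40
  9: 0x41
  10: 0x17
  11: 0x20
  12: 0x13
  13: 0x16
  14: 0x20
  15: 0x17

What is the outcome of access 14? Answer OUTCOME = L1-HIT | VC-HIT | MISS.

  [0] addr=0x41 blk=8 s=0: MISS | VC []
  [1] addr=0x40 blk=8 s=0: L1-HIT | VC []
  [2] addr=0x47 blk=8 s=0: L1-HIT | VC []
  [3] addr=0x43 blk=8 s=0: L1-HIT | VC []
  [4] addr=0x43 blk=8 s=0: L1-HIT | VC []
  [5] addr=0x42 blk=8 s=0: L1-HIT | VC []
  [6] addr=0x45 blk=8 s=0: L1-HIT | VC []
  [7] addr=0x46 blk=8 s=0: L1-HIT | VC []
  [8] addr=0x40 blk=8 s=0: L1-HIT | VC []
  [9] addr=0x41 blk=8 s=0: L1-HIT | VC []
  [10] addr=0x17 blk=2 s=0: MISS | VC [8]
  [11] addr=0x20 blk=4 s=0: MISS | VC [8, 2]
  [12] addr=0x13 blk=2 s=0: VC-HIT | VC [8, 4]
  [13] addr=0x16 blk=2 s=0: L1-HIT | VC [8, 4]
  [14] addr=0x20 blk=4 s=0: VC-HIT | VC [8, 2]
  [15] addr=0x17 blk=2 s=0: VC-HIT | VC [8, 4]

OUTCOME = VC-HIT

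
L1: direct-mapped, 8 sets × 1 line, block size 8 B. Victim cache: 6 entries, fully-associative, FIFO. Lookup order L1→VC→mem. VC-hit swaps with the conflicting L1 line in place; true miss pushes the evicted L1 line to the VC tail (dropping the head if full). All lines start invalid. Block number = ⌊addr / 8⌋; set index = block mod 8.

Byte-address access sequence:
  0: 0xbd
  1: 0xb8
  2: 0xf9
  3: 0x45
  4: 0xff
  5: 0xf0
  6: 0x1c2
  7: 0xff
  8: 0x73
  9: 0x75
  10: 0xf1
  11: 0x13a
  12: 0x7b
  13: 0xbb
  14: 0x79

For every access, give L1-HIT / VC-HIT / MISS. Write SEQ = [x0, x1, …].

SEQ = [MISS, L1-HIT, MISS, MISS, L1-HIT, MISS, MISS, L1-HIT, MISS, L1-HIT, VC-HIT, MISS, MISS, VC-HIT, VC-HIT]

0: 0xbd (blk 23, set 7) → MISS  vc=[]
1: 0xb8 (blk 23, set 7) → L1-HIT  vc=[]
2: 0xf9 (blk 31, set 7) → MISS  vc=[23]
3: 0x45 (blk 8, set 0) → MISS  vc=[23]
4: 0xff (blk 31, set 7) → L1-HIT  vc=[23]
5: 0xf0 (blk 30, set 6) → MISS  vc=[23]
6: 0x1c2 (blk 56, set 0) → MISS  vc=[23, 8]
7: 0xff (blk 31, set 7) → L1-HIT  vc=[23, 8]
8: 0x73 (blk 14, set 6) → MISS  vc=[23, 8, 30]
9: 0x75 (blk 14, set 6) → L1-HIT  vc=[23, 8, 30]
10: 0xf1 (blk 30, set 6) → VC-HIT  vc=[23, 8, 14]
11: 0x13a (blk 39, set 7) → MISS  vc=[23, 8, 14, 31]
12: 0x7b (blk 15, set 7) → MISS  vc=[23, 8, 14, 31, 39]
13: 0xbb (blk 23, set 7) → VC-HIT  vc=[15, 8, 14, 31, 39]
14: 0x79 (blk 15, set 7) → VC-HIT  vc=[23, 8, 14, 31, 39]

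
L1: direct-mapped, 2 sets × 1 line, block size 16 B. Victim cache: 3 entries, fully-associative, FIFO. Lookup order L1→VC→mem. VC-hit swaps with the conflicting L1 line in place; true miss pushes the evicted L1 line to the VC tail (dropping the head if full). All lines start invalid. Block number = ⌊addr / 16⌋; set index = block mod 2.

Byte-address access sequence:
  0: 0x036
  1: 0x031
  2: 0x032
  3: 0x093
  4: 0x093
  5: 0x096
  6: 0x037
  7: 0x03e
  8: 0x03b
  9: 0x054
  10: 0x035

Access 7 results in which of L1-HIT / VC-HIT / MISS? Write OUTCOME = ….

OUTCOME = L1-HIT

0: 0x36 (blk 3, set 1) → MISS  vc=[]
1: 0x31 (blk 3, set 1) → L1-HIT  vc=[]
2: 0x32 (blk 3, set 1) → L1-HIT  vc=[]
3: 0x93 (blk 9, set 1) → MISS  vc=[3]
4: 0x93 (blk 9, set 1) → L1-HIT  vc=[3]
5: 0x96 (blk 9, set 1) → L1-HIT  vc=[3]
6: 0x37 (blk 3, set 1) → VC-HIT  vc=[9]
7: 0x3e (blk 3, set 1) → L1-HIT  vc=[9]
8: 0x3b (blk 3, set 1) → L1-HIT  vc=[9]
9: 0x54 (blk 5, set 1) → MISS  vc=[9, 3]
10: 0x35 (blk 3, set 1) → VC-HIT  vc=[9, 5]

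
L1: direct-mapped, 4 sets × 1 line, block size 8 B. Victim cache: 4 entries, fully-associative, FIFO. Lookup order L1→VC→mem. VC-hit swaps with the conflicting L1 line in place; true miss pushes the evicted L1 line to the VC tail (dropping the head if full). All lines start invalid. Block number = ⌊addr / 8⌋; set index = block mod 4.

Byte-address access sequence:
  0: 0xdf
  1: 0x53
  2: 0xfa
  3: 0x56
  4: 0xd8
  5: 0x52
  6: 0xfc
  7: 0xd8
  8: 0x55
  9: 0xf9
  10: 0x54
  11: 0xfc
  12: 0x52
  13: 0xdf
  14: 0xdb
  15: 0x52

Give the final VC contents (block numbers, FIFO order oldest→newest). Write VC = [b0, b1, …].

  [0] addr=0xdf blk=27 s=3: MISS | VC []
  [1] addr=0x53 blk=10 s=2: MISS | VC []
  [2] addr=0xfa blk=31 s=3: MISS | VC [27]
  [3] addr=0x56 blk=10 s=2: L1-HIT | VC [27]
  [4] addr=0xd8 blk=27 s=3: VC-HIT | VC [31]
  [5] addr=0x52 blk=10 s=2: L1-HIT | VC [31]
  [6] addr=0xfc blk=31 s=3: VC-HIT | VC [27]
  [7] addr=0xd8 blk=27 s=3: VC-HIT | VC [31]
  [8] addr=0x55 blk=10 s=2: L1-HIT | VC [31]
  [9] addr=0xf9 blk=31 s=3: VC-HIT | VC [27]
  [10] addr=0x54 blk=10 s=2: L1-HIT | VC [27]
  [11] addr=0xfc blk=31 s=3: L1-HIT | VC [27]
  [12] addr=0x52 blk=10 s=2: L1-HIT | VC [27]
  [13] addr=0xdf blk=27 s=3: VC-HIT | VC [31]
  [14] addr=0xdb blk=27 s=3: L1-HIT | VC [31]
  [15] addr=0x52 blk=10 s=2: L1-HIT | VC [31]

VC = [31]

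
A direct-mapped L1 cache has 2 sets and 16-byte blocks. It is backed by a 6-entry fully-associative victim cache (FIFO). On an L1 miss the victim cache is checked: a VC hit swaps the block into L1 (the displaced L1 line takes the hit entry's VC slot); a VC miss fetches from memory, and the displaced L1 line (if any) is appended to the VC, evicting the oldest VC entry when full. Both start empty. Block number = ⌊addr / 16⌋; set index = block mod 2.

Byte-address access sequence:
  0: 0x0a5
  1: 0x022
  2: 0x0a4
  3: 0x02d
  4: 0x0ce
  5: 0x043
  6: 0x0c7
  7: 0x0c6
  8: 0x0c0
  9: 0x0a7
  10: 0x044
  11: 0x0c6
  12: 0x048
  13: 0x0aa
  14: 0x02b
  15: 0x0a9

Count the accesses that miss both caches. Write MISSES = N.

0: 0xa5 (blk 10, set 0) → MISS  vc=[]
1: 0x22 (blk 2, set 0) → MISS  vc=[10]
2: 0xa4 (blk 10, set 0) → VC-HIT  vc=[2]
3: 0x2d (blk 2, set 0) → VC-HIT  vc=[10]
4: 0xce (blk 12, set 0) → MISS  vc=[10, 2]
5: 0x43 (blk 4, set 0) → MISS  vc=[10, 2, 12]
6: 0xc7 (blk 12, set 0) → VC-HIT  vc=[10, 2, 4]
7: 0xc6 (blk 12, set 0) → L1-HIT  vc=[10, 2, 4]
8: 0xc0 (blk 12, set 0) → L1-HIT  vc=[10, 2, 4]
9: 0xa7 (blk 10, set 0) → VC-HIT  vc=[12, 2, 4]
10: 0x44 (blk 4, set 0) → VC-HIT  vc=[12, 2, 10]
11: 0xc6 (blk 12, set 0) → VC-HIT  vc=[4, 2, 10]
12: 0x48 (blk 4, set 0) → VC-HIT  vc=[12, 2, 10]
13: 0xaa (blk 10, set 0) → VC-HIT  vc=[12, 2, 4]
14: 0x2b (blk 2, set 0) → VC-HIT  vc=[12, 10, 4]
15: 0xa9 (blk 10, set 0) → VC-HIT  vc=[12, 2, 4]

MISSES = 4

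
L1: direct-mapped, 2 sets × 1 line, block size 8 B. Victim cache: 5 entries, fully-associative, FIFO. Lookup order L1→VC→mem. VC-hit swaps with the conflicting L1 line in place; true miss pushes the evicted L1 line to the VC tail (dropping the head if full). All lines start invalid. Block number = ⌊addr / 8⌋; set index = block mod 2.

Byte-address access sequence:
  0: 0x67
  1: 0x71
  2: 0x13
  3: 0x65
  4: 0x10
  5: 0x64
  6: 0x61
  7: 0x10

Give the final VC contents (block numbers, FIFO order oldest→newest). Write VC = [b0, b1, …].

VC = [12, 14]

0: 0x67 (blk 12, set 0) → MISS  vc=[]
1: 0x71 (blk 14, set 0) → MISS  vc=[12]
2: 0x13 (blk 2, set 0) → MISS  vc=[12, 14]
3: 0x65 (blk 12, set 0) → VC-HIT  vc=[2, 14]
4: 0x10 (blk 2, set 0) → VC-HIT  vc=[12, 14]
5: 0x64 (blk 12, set 0) → VC-HIT  vc=[2, 14]
6: 0x61 (blk 12, set 0) → L1-HIT  vc=[2, 14]
7: 0x10 (blk 2, set 0) → VC-HIT  vc=[12, 14]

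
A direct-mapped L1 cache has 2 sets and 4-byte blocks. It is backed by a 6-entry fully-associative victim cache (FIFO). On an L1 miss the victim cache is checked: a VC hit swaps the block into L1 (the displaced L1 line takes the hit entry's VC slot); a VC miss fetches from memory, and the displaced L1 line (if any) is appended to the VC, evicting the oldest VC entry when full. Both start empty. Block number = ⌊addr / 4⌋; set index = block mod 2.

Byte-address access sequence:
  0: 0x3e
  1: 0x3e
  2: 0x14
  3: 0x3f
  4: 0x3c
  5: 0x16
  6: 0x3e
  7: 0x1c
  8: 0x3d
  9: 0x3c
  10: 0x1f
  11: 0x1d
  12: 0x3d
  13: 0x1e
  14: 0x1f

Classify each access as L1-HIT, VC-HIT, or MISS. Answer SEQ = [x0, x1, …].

  [0] addr=0x3e blk=15 s=1: MISS | VC []
  [1] addr=0x3e blk=15 s=1: L1-HIT | VC []
  [2] addr=0x14 blk=5 s=1: MISS | VC [15]
  [3] addr=0x3f blk=15 s=1: VC-HIT | VC [5]
  [4] addr=0x3c blk=15 s=1: L1-HIT | VC [5]
  [5] addr=0x16 blk=5 s=1: VC-HIT | VC [15]
  [6] addr=0x3e blk=15 s=1: VC-HIT | VC [5]
  [7] addr=0x1c blk=7 s=1: MISS | VC [5, 15]
  [8] addr=0x3d blk=15 s=1: VC-HIT | VC [5, 7]
  [9] addr=0x3c blk=15 s=1: L1-HIT | VC [5, 7]
  [10] addr=0x1f blk=7 s=1: VC-HIT | VC [5, 15]
  [11] addr=0x1d blk=7 s=1: L1-HIT | VC [5, 15]
  [12] addr=0x3d blk=15 s=1: VC-HIT | VC [5, 7]
  [13] addr=0x1e blk=7 s=1: VC-HIT | VC [5, 15]
  [14] addr=0x1f blk=7 s=1: L1-HIT | VC [5, 15]

SEQ = [MISS, L1-HIT, MISS, VC-HIT, L1-HIT, VC-HIT, VC-HIT, MISS, VC-HIT, L1-HIT, VC-HIT, L1-HIT, VC-HIT, VC-HIT, L1-HIT]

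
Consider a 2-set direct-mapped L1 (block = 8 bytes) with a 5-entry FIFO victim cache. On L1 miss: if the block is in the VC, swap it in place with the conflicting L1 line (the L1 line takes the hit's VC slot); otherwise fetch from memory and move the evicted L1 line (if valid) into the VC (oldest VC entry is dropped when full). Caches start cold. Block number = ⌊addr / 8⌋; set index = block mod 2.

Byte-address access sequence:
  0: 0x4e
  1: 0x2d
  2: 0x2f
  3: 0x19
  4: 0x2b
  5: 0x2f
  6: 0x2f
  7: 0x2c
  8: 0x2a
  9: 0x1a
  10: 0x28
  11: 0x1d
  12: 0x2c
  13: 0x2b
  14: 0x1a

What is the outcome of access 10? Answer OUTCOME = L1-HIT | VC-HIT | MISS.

OUTCOME = VC-HIT

#0 0x4e→b9/s1 MISS; vc=[]
#1 0x2d→b5/s1 MISS; vc=[9]
#2 0x2f→b5/s1 L1-HIT; vc=[9]
#3 0x19→b3/s1 MISS; vc=[9,5]
#4 0x2b→b5/s1 VC-HIT; vc=[9,3]
#5 0x2f→b5/s1 L1-HIT; vc=[9,3]
#6 0x2f→b5/s1 L1-HIT; vc=[9,3]
#7 0x2c→b5/s1 L1-HIT; vc=[9,3]
#8 0x2a→b5/s1 L1-HIT; vc=[9,3]
#9 0x1a→b3/s1 VC-HIT; vc=[9,5]
#10 0x28→b5/s1 VC-HIT; vc=[9,3]
#11 0x1d→b3/s1 VC-HIT; vc=[9,5]
#12 0x2c→b5/s1 VC-HIT; vc=[9,3]
#13 0x2b→b5/s1 L1-HIT; vc=[9,3]
#14 0x1a→b3/s1 VC-HIT; vc=[9,5]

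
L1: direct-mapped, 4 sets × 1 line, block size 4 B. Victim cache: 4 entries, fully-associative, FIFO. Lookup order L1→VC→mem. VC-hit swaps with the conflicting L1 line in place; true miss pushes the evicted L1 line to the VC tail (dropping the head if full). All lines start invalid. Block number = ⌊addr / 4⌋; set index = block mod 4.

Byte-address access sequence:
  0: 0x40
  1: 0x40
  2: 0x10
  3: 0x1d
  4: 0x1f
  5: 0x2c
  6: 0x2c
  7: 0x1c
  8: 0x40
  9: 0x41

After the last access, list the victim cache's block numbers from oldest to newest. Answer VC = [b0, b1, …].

  [0] addr=0x40 blk=16 s=0: MISS | VC []
  [1] addr=0x40 blk=16 s=0: L1-HIT | VC []
  [2] addr=0x10 blk=4 s=0: MISS | VC [16]
  [3] addr=0x1d blk=7 s=3: MISS | VC [16]
  [4] addr=0x1f blk=7 s=3: L1-HIT | VC [16]
  [5] addr=0x2c blk=11 s=3: MISS | VC [16, 7]
  [6] addr=0x2c blk=11 s=3: L1-HIT | VC [16, 7]
  [7] addr=0x1c blk=7 s=3: VC-HIT | VC [16, 11]
  [8] addr=0x40 blk=16 s=0: VC-HIT | VC [4, 11]
  [9] addr=0x41 blk=16 s=0: L1-HIT | VC [4, 11]

VC = [4, 11]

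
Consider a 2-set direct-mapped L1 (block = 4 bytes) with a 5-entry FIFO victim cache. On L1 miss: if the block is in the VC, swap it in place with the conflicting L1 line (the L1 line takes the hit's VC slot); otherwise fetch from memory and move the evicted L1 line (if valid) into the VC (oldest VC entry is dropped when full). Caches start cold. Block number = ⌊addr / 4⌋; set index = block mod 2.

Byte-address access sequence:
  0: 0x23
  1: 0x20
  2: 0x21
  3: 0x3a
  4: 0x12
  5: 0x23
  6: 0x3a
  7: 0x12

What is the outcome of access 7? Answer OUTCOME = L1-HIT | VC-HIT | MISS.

OUTCOME = VC-HIT

0: 0x23 (blk 8, set 0) → MISS  vc=[]
1: 0x20 (blk 8, set 0) → L1-HIT  vc=[]
2: 0x21 (blk 8, set 0) → L1-HIT  vc=[]
3: 0x3a (blk 14, set 0) → MISS  vc=[8]
4: 0x12 (blk 4, set 0) → MISS  vc=[8, 14]
5: 0x23 (blk 8, set 0) → VC-HIT  vc=[4, 14]
6: 0x3a (blk 14, set 0) → VC-HIT  vc=[4, 8]
7: 0x12 (blk 4, set 0) → VC-HIT  vc=[14, 8]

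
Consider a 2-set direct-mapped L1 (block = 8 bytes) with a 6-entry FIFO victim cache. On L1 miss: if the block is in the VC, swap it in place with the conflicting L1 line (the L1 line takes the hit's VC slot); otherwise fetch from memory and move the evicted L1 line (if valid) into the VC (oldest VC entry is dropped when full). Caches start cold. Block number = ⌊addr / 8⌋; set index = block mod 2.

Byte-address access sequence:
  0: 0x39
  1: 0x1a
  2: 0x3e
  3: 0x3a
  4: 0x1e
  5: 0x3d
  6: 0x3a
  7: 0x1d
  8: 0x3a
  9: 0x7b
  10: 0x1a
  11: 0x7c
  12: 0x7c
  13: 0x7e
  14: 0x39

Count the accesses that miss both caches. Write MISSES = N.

MISSES = 3

#0 0x39→b7/s1 MISS; vc=[]
#1 0x1a→b3/s1 MISS; vc=[7]
#2 0x3e→b7/s1 VC-HIT; vc=[3]
#3 0x3a→b7/s1 L1-HIT; vc=[3]
#4 0x1e→b3/s1 VC-HIT; vc=[7]
#5 0x3d→b7/s1 VC-HIT; vc=[3]
#6 0x3a→b7/s1 L1-HIT; vc=[3]
#7 0x1d→b3/s1 VC-HIT; vc=[7]
#8 0x3a→b7/s1 VC-HIT; vc=[3]
#9 0x7b→b15/s1 MISS; vc=[3,7]
#10 0x1a→b3/s1 VC-HIT; vc=[15,7]
#11 0x7c→b15/s1 VC-HIT; vc=[3,7]
#12 0x7c→b15/s1 L1-HIT; vc=[3,7]
#13 0x7e→b15/s1 L1-HIT; vc=[3,7]
#14 0x39→b7/s1 VC-HIT; vc=[3,15]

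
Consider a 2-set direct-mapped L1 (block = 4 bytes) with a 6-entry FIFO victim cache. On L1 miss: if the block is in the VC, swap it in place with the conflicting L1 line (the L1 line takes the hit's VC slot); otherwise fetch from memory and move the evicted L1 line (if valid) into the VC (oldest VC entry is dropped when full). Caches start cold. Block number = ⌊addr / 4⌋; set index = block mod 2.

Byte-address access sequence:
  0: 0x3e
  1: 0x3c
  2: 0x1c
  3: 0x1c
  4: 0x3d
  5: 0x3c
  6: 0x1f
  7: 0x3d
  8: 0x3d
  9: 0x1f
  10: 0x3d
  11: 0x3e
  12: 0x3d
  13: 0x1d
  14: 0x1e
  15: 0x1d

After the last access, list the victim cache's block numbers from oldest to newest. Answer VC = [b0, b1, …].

  [0] addr=0x3e blk=15 s=1: MISS | VC []
  [1] addr=0x3c blk=15 s=1: L1-HIT | VC []
  [2] addr=0x1c blk=7 s=1: MISS | VC [15]
  [3] addr=0x1c blk=7 s=1: L1-HIT | VC [15]
  [4] addr=0x3d blk=15 s=1: VC-HIT | VC [7]
  [5] addr=0x3c blk=15 s=1: L1-HIT | VC [7]
  [6] addr=0x1f blk=7 s=1: VC-HIT | VC [15]
  [7] addr=0x3d blk=15 s=1: VC-HIT | VC [7]
  [8] addr=0x3d blk=15 s=1: L1-HIT | VC [7]
  [9] addr=0x1f blk=7 s=1: VC-HIT | VC [15]
  [10] addr=0x3d blk=15 s=1: VC-HIT | VC [7]
  [11] addr=0x3e blk=15 s=1: L1-HIT | VC [7]
  [12] addr=0x3d blk=15 s=1: L1-HIT | VC [7]
  [13] addr=0x1d blk=7 s=1: VC-HIT | VC [15]
  [14] addr=0x1e blk=7 s=1: L1-HIT | VC [15]
  [15] addr=0x1d blk=7 s=1: L1-HIT | VC [15]

VC = [15]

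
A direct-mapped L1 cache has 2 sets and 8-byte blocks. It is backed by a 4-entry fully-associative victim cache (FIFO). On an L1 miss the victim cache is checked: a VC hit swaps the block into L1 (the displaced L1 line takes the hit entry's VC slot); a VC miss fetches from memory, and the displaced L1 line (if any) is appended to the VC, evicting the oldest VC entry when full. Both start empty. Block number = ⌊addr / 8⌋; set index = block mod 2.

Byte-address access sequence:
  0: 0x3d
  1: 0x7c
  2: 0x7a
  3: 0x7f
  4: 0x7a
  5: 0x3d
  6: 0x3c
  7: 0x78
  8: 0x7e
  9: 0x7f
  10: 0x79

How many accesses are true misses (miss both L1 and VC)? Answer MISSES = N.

MISSES = 2

#0 0x3d→b7/s1 MISS; vc=[]
#1 0x7c→b15/s1 MISS; vc=[7]
#2 0x7a→b15/s1 L1-HIT; vc=[7]
#3 0x7f→b15/s1 L1-HIT; vc=[7]
#4 0x7a→b15/s1 L1-HIT; vc=[7]
#5 0x3d→b7/s1 VC-HIT; vc=[15]
#6 0x3c→b7/s1 L1-HIT; vc=[15]
#7 0x78→b15/s1 VC-HIT; vc=[7]
#8 0x7e→b15/s1 L1-HIT; vc=[7]
#9 0x7f→b15/s1 L1-HIT; vc=[7]
#10 0x79→b15/s1 L1-HIT; vc=[7]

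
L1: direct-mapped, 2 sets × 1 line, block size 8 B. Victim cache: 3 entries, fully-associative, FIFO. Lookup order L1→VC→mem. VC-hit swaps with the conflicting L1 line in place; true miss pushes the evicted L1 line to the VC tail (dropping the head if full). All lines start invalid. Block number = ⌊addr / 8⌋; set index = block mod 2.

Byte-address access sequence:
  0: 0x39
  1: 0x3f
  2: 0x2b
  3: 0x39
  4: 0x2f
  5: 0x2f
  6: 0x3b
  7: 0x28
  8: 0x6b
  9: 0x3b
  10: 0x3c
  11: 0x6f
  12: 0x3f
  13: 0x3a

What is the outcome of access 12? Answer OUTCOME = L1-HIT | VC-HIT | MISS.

OUTCOME = VC-HIT

#0 0x39→b7/s1 MISS; vc=[]
#1 0x3f→b7/s1 L1-HIT; vc=[]
#2 0x2b→b5/s1 MISS; vc=[7]
#3 0x39→b7/s1 VC-HIT; vc=[5]
#4 0x2f→b5/s1 VC-HIT; vc=[7]
#5 0x2f→b5/s1 L1-HIT; vc=[7]
#6 0x3b→b7/s1 VC-HIT; vc=[5]
#7 0x28→b5/s1 VC-HIT; vc=[7]
#8 0x6b→b13/s1 MISS; vc=[7,5]
#9 0x3b→b7/s1 VC-HIT; vc=[13,5]
#10 0x3c→b7/s1 L1-HIT; vc=[13,5]
#11 0x6f→b13/s1 VC-HIT; vc=[7,5]
#12 0x3f→b7/s1 VC-HIT; vc=[13,5]
#13 0x3a→b7/s1 L1-HIT; vc=[13,5]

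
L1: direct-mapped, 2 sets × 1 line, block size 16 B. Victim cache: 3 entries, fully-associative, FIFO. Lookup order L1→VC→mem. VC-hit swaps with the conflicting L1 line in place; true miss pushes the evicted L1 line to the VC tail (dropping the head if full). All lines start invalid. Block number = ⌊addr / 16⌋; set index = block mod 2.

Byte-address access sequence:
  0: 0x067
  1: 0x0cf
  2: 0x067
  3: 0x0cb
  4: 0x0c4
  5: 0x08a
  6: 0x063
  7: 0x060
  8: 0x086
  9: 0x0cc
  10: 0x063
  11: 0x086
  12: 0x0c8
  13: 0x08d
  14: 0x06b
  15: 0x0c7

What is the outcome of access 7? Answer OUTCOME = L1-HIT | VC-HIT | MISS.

OUTCOME = L1-HIT

0: 0x67 (blk 6, set 0) → MISS  vc=[]
1: 0xcf (blk 12, set 0) → MISS  vc=[6]
2: 0x67 (blk 6, set 0) → VC-HIT  vc=[12]
3: 0xcb (blk 12, set 0) → VC-HIT  vc=[6]
4: 0xc4 (blk 12, set 0) → L1-HIT  vc=[6]
5: 0x8a (blk 8, set 0) → MISS  vc=[6, 12]
6: 0x63 (blk 6, set 0) → VC-HIT  vc=[8, 12]
7: 0x60 (blk 6, set 0) → L1-HIT  vc=[8, 12]
8: 0x86 (blk 8, set 0) → VC-HIT  vc=[6, 12]
9: 0xcc (blk 12, set 0) → VC-HIT  vc=[6, 8]
10: 0x63 (blk 6, set 0) → VC-HIT  vc=[12, 8]
11: 0x86 (blk 8, set 0) → VC-HIT  vc=[12, 6]
12: 0xc8 (blk 12, set 0) → VC-HIT  vc=[8, 6]
13: 0x8d (blk 8, set 0) → VC-HIT  vc=[12, 6]
14: 0x6b (blk 6, set 0) → VC-HIT  vc=[12, 8]
15: 0xc7 (blk 12, set 0) → VC-HIT  vc=[6, 8]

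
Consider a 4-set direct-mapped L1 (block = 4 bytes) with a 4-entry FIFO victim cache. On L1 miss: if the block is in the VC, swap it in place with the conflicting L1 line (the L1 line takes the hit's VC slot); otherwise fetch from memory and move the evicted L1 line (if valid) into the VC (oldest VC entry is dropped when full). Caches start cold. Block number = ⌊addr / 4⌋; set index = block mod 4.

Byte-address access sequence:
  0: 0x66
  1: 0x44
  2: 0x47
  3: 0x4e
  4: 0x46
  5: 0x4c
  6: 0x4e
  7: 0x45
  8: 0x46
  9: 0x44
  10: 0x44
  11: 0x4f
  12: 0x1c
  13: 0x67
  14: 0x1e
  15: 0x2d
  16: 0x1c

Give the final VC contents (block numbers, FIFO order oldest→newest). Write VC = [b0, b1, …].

0: 0x66 (blk 25, set 1) → MISS  vc=[]
1: 0x44 (blk 17, set 1) → MISS  vc=[25]
2: 0x47 (blk 17, set 1) → L1-HIT  vc=[25]
3: 0x4e (blk 19, set 3) → MISS  vc=[25]
4: 0x46 (blk 17, set 1) → L1-HIT  vc=[25]
5: 0x4c (blk 19, set 3) → L1-HIT  vc=[25]
6: 0x4e (blk 19, set 3) → L1-HIT  vc=[25]
7: 0x45 (blk 17, set 1) → L1-HIT  vc=[25]
8: 0x46 (blk 17, set 1) → L1-HIT  vc=[25]
9: 0x44 (blk 17, set 1) → L1-HIT  vc=[25]
10: 0x44 (blk 17, set 1) → L1-HIT  vc=[25]
11: 0x4f (blk 19, set 3) → L1-HIT  vc=[25]
12: 0x1c (blk 7, set 3) → MISS  vc=[25, 19]
13: 0x67 (blk 25, set 1) → VC-HIT  vc=[17, 19]
14: 0x1e (blk 7, set 3) → L1-HIT  vc=[17, 19]
15: 0x2d (blk 11, set 3) → MISS  vc=[17, 19, 7]
16: 0x1c (blk 7, set 3) → VC-HIT  vc=[17, 19, 11]

VC = [17, 19, 11]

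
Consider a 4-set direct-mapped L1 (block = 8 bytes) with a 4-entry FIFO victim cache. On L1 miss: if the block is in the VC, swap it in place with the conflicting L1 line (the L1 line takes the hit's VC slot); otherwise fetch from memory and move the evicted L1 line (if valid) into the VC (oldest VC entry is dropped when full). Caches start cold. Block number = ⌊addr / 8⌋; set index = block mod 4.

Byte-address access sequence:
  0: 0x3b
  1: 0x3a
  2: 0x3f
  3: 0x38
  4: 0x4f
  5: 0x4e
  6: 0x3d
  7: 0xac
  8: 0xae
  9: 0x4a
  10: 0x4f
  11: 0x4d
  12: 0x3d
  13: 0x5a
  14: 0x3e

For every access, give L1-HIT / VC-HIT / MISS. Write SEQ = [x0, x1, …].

#0 0x3b→b7/s3 MISS; vc=[]
#1 0x3a→b7/s3 L1-HIT; vc=[]
#2 0x3f→b7/s3 L1-HIT; vc=[]
#3 0x38→b7/s3 L1-HIT; vc=[]
#4 0x4f→b9/s1 MISS; vc=[]
#5 0x4e→b9/s1 L1-HIT; vc=[]
#6 0x3d→b7/s3 L1-HIT; vc=[]
#7 0xac→b21/s1 MISS; vc=[9]
#8 0xae→b21/s1 L1-HIT; vc=[9]
#9 0x4a→b9/s1 VC-HIT; vc=[21]
#10 0x4f→b9/s1 L1-HIT; vc=[21]
#11 0x4d→b9/s1 L1-HIT; vc=[21]
#12 0x3d→b7/s3 L1-HIT; vc=[21]
#13 0x5a→b11/s3 MISS; vc=[21,7]
#14 0x3e→b7/s3 VC-HIT; vc=[21,11]

SEQ = [MISS, L1-HIT, L1-HIT, L1-HIT, MISS, L1-HIT, L1-HIT, MISS, L1-HIT, VC-HIT, L1-HIT, L1-HIT, L1-HIT, MISS, VC-HIT]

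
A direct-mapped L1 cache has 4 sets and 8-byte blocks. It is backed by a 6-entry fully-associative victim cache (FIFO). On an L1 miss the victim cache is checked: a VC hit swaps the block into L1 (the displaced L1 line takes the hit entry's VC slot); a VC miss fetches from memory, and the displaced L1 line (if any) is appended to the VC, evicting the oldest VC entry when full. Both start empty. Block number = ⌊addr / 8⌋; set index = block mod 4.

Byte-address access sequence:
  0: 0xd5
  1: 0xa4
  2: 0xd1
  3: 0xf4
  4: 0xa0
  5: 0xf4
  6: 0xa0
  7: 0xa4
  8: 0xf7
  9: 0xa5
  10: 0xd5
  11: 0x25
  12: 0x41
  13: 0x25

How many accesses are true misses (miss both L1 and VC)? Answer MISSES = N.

MISSES = 5

#0 0xd5→b26/s2 MISS; vc=[]
#1 0xa4→b20/s0 MISS; vc=[]
#2 0xd1→b26/s2 L1-HIT; vc=[]
#3 0xf4→b30/s2 MISS; vc=[26]
#4 0xa0→b20/s0 L1-HIT; vc=[26]
#5 0xf4→b30/s2 L1-HIT; vc=[26]
#6 0xa0→b20/s0 L1-HIT; vc=[26]
#7 0xa4→b20/s0 L1-HIT; vc=[26]
#8 0xf7→b30/s2 L1-HIT; vc=[26]
#9 0xa5→b20/s0 L1-HIT; vc=[26]
#10 0xd5→b26/s2 VC-HIT; vc=[30]
#11 0x25→b4/s0 MISS; vc=[30,20]
#12 0x41→b8/s0 MISS; vc=[30,20,4]
#13 0x25→b4/s0 VC-HIT; vc=[30,20,8]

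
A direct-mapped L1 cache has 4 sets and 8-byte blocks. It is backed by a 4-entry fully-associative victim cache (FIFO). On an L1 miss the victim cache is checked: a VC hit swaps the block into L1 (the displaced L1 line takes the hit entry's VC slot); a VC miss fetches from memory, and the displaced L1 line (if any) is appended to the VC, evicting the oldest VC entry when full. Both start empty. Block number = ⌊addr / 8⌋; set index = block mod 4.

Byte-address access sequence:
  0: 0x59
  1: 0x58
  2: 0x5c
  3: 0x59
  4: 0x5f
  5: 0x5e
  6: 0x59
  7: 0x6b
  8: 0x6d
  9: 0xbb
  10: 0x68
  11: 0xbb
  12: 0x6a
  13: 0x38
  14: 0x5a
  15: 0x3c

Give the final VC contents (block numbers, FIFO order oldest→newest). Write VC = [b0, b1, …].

  [0] addr=0x59 blk=11 s=3: MISS | VC []
  [1] addr=0x58 blk=11 s=3: L1-HIT | VC []
  [2] addr=0x5c blk=11 s=3: L1-HIT | VC []
  [3] addr=0x59 blk=11 s=3: L1-HIT | VC []
  [4] addr=0x5f blk=11 s=3: L1-HIT | VC []
  [5] addr=0x5e blk=11 s=3: L1-HIT | VC []
  [6] addr=0x59 blk=11 s=3: L1-HIT | VC []
  [7] addr=0x6b blk=13 s=1: MISS | VC []
  [8] addr=0x6d blk=13 s=1: L1-HIT | VC []
  [9] addr=0xbb blk=23 s=3: MISS | VC [11]
  [10] addr=0x68 blk=13 s=1: L1-HIT | VC [11]
  [11] addr=0xbb blk=23 s=3: L1-HIT | VC [11]
  [12] addr=0x6a blk=13 s=1: L1-HIT | VC [11]
  [13] addr=0x38 blk=7 s=3: MISS | VC [11, 23]
  [14] addr=0x5a blk=11 s=3: VC-HIT | VC [7, 23]
  [15] addr=0x3c blk=7 s=3: VC-HIT | VC [11, 23]

VC = [11, 23]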